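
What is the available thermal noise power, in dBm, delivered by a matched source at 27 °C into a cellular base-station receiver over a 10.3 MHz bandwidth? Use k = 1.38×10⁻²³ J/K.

T = 27 °C + 273.15 = 300.15 K
P_n = kTB = 1.38×10⁻²³ × 300.15 × 1.03×10⁷ = 4.27×10⁻¹⁴ W
In dBm: 10 log₁₀(4.27×10⁻¹⁴ / 10⁻³) = −103.7 dBm

−103.7 dBm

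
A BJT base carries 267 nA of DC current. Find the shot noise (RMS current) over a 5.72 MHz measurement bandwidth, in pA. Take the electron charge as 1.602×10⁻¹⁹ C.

I_n = √(2qI·B)
2qI·B = 2 × 1.602×10⁻¹⁹ × 2.67×10⁻⁷ × 5.72×10⁶ = 4.89×10⁻¹⁹ A²
I_n = √(4.89×10⁻¹⁹) = 7.00×10⁻¹⁰ A = 700 pA

700 pA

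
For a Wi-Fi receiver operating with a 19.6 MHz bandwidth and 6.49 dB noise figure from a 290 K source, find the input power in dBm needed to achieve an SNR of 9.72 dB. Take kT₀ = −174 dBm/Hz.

Sensitivity = −174 + 10 log₁₀(B) + NF + SNR_min
= −174 + 72.92 + 6.49 + 9.72
= −84.87 dBm → −84.9 dBm

−84.9 dBm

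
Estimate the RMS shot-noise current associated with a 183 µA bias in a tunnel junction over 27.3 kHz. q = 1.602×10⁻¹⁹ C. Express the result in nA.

1.27 nA

I_n = √(2qI·B)
2qI·B = 2 × 1.602×10⁻¹⁹ × 1.83×10⁻⁴ × 2.73×10⁴ = 1.60×10⁻¹⁸ A²
I_n = √(1.60×10⁻¹⁸) = 1.27×10⁻⁹ A = 1.27 nA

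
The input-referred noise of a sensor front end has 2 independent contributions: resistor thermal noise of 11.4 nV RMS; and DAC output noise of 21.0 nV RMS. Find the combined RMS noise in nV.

Uncorrelated sources add in power (mean-square): V_tot = √(ΣV_i²)
V_tot = √[(1.14×10⁻⁸)² + (2.10×10⁻⁸)²] = 2.39×10⁻⁸ V = 23.9 nV

23.9 nV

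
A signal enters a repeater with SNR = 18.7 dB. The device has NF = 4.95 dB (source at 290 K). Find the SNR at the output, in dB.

13.75 dB

By definition F = SNR_in/SNR_out, so in dB: SNR_out = SNR_in − NF
SNR_out = 18.7 − 4.95 = 13.75 dB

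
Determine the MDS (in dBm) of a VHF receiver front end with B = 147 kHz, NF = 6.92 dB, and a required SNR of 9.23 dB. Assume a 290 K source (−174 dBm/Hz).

Sensitivity = −174 + 10 log₁₀(B) + NF + SNR_min
= −174 + 51.67 + 6.92 + 9.23
= −106.18 dBm → −106.2 dBm

−106.2 dBm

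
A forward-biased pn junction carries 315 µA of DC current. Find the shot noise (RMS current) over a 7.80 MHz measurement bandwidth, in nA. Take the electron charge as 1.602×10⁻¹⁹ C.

I_n = √(2qI·B)
2qI·B = 2 × 1.602×10⁻¹⁹ × 3.15×10⁻⁴ × 7.80×10⁶ = 7.87×10⁻¹⁶ A²
I_n = √(7.87×10⁻¹⁶) = 2.81×10⁻⁸ A = 28.1 nA

28.1 nA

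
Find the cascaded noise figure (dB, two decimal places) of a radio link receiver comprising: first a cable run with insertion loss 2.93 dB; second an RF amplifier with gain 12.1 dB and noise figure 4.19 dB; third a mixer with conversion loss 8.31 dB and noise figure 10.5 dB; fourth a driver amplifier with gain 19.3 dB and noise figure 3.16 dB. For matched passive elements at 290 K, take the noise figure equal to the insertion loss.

8.61 dB

Convert to linear (a loss of L dB is a gain of −L dB): F_i = 10^(NF_i/10), G_i = 10^(G_i,dB/10)
  Stage 1: F_1 = 10^(2.93/10) = 1.963, G_1 = 10^(−2.93/10) = 0.5093
  Stage 2: F_2 = 10^(4.19/10) = 2.624, G_2 = 10^(12.1/10) = 16.22
  Stage 3: F_3 = 10^(10.5/10) = 11.22, G_3 = 10^(−8.31/10) = 0.1476
  Stage 4: F_4 = 10^(3.16/10) = 2.070, G_4 = 10^(19.3/10) = 85.11
Friis cascade:
  F = 1.963 + (2.624 − 1)/0.5093 + (11.22 − 1)/8.260 + (2.070 − 1)/1.219 = 7.267
NF = 10 log₁₀(7.267) = 8.61 dB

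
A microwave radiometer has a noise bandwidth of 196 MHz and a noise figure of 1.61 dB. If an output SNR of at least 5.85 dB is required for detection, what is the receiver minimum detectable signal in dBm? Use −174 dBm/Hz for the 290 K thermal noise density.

−83.6 dBm

Sensitivity = −174 + 10 log₁₀(B) + NF + SNR_min
= −174 + 82.92 + 1.61 + 5.85
= −83.62 dBm → −83.6 dBm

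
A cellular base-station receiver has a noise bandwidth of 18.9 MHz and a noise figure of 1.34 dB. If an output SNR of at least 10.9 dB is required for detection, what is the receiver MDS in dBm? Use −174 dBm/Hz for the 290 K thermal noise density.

Sensitivity = −174 + 10 log₁₀(B) + NF + SNR_min
= −174 + 72.76 + 1.34 + 10.9
= −89.00 dBm → −89.0 dBm

−89.0 dBm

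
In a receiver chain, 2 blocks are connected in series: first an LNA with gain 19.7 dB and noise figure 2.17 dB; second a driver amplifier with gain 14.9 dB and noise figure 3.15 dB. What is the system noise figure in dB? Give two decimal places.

2.20 dB

Convert to linear (a loss of L dB is a gain of −L dB): F_i = 10^(NF_i/10), G_i = 10^(G_i,dB/10)
  Stage 1: F_1 = 10^(2.17/10) = 1.648, G_1 = 10^(19.7/10) = 93.33
  Stage 2: F_2 = 10^(3.15/10) = 2.065, G_2 = 10^(14.9/10) = 30.90
Friis cascade:
  F = 1.648 + (2.065 − 1)/93.33 = 1.660
NF = 10 log₁₀(1.660) = 2.20 dB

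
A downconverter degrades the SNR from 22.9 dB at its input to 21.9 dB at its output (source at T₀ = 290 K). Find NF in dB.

1.0 dB

NF (dB) = SNR_in(dB) − SNR_out(dB) when the source is at T₀
NF = 22.9 − 21.9 = 1.0 dB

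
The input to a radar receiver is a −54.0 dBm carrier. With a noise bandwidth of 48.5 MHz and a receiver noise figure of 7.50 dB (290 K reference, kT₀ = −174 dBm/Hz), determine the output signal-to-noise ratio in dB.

35.6 dB

Noise floor: N = −174 + 10 log₁₀(B) + NF
10 log₁₀(4.85×10⁷) = 76.86 dB
N = −174 + 76.86 + 7.50 = −89.64 dBm
SNR = P_sig − N = −54.0 − (−89.64) = 35.64 dB → 35.6 dB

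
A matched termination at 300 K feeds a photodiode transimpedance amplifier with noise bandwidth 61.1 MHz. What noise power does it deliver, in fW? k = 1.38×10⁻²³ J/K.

253 fW

P_n = kTB = 1.38×10⁻²³ × 300 × 6.11×10⁷ = 2.53×10⁻¹³ W = 253 fW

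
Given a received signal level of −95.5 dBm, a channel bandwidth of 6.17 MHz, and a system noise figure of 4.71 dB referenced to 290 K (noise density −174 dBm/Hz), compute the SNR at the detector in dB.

Noise floor: N = −174 + 10 log₁₀(B) + NF
10 log₁₀(6.17×10⁶) = 67.9 dB
N = −174 + 67.9 + 4.71 = −101.39 dBm
SNR = P_sig − N = −95.5 − (−101.39) = 5.89 dB → 5.9 dB

5.9 dB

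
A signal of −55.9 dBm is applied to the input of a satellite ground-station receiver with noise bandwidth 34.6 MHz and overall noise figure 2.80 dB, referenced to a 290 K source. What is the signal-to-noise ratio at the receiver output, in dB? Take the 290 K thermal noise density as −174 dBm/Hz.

Noise floor: N = −174 + 10 log₁₀(B) + NF
10 log₁₀(3.46×10⁷) = 75.39 dB
N = −174 + 75.39 + 2.80 = −95.81 dBm
SNR = P_sig − N = −55.9 − (−95.81) = 39.91 dB → 39.9 dB

39.9 dB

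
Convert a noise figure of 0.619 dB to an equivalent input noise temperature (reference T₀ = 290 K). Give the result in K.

44.4 K

F = 10^(0.619/10) = 1.15319
T_e = (F − 1)·T₀ = (1.15319 − 1) × 290 = 44.4 K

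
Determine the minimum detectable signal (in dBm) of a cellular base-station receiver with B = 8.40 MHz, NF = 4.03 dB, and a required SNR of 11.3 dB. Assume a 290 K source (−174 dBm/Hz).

Sensitivity = −174 + 10 log₁₀(B) + NF + SNR_min
= −174 + 69.24 + 4.03 + 11.3
= −89.43 dBm → −89.4 dBm

−89.4 dBm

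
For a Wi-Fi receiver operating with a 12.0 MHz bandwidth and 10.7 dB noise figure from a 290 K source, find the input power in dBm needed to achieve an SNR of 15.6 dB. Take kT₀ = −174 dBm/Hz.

Sensitivity = −174 + 10 log₁₀(B) + NF + SNR_min
= −174 + 70.79 + 10.7 + 15.6
= −76.91 dBm → −76.9 dBm

−76.9 dBm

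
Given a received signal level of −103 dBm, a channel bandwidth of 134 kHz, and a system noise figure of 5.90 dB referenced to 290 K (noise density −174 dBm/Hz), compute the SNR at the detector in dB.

13.8 dB

Noise floor: N = −174 + 10 log₁₀(B) + NF
10 log₁₀(1.34×10⁵) = 51.27 dB
N = −174 + 51.27 + 5.90 = −116.83 dBm
SNR = P_sig − N = −103 − (−116.83) = 13.83 dB → 13.8 dB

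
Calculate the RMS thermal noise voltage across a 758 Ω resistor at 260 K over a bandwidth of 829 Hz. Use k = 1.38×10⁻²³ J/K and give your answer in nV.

V_n = √(4kTRB)
4kTRB = 4 × 1.38×10⁻²³ × 260 × 7.58×10² × 8.29×10² = 9.02×10⁻¹⁵ V²
V_n = √(9.02×10⁻¹⁵) = 9.50×10⁻⁸ V = 95.0 nV

95.0 nV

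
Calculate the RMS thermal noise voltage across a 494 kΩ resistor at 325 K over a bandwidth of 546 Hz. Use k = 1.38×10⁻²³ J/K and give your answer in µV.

2.20 µV

V_n = √(4kTRB)
4kTRB = 4 × 1.38×10⁻²³ × 325 × 4.94×10⁵ × 5.46×10² = 4.84×10⁻¹² V²
V_n = √(4.84×10⁻¹²) = 2.20×10⁻⁶ V = 2.20 µV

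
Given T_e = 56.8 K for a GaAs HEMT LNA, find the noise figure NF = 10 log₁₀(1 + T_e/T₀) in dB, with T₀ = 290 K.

F = 1 + T_e/T₀ = 1 + 56.8/290 = 1.19586
NF = 10 log₁₀(1.19586) = 0.777 dB

0.777 dB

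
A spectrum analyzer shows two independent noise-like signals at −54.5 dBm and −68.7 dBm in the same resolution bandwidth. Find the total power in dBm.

−54.3 dBm

Convert to linear, add, convert back:
P₁ = 3.55×10⁻⁹ W, P₂ = 1.35×10⁻¹⁰ W
P_tot = 3.68×10⁻⁹ W → 10 log₁₀(P_tot / 10⁻³) = −54.3 dBm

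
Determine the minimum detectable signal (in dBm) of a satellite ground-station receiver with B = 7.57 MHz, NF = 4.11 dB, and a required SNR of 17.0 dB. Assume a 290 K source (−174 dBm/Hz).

Sensitivity = −174 + 10 log₁₀(B) + NF + SNR_min
= −174 + 68.79 + 4.11 + 17.0
= −84.10 dBm → −84.1 dBm

−84.1 dBm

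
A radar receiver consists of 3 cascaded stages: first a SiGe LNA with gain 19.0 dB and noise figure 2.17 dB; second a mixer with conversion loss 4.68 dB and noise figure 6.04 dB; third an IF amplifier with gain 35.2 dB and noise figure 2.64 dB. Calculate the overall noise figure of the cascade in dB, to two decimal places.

2.35 dB

Convert to linear (a loss of L dB is a gain of −L dB): F_i = 10^(NF_i/10), G_i = 10^(G_i,dB/10)
  Stage 1: F_1 = 10^(2.17/10) = 1.648, G_1 = 10^(19.0/10) = 79.43
  Stage 2: F_2 = 10^(6.04/10) = 4.018, G_2 = 10^(−4.68/10) = 0.3404
  Stage 3: F_3 = 10^(2.64/10) = 1.837, G_3 = 10^(35.2/10) = 3311
Friis cascade:
  F = 1.648 + (4.018 − 1)/79.43 + (1.837 − 1)/27.04 = 1.717
NF = 10 log₁₀(1.717) = 2.35 dB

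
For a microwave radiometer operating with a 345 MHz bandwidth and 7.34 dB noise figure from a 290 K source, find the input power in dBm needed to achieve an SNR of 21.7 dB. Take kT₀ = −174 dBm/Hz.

Sensitivity = −174 + 10 log₁₀(B) + NF + SNR_min
= −174 + 85.38 + 7.34 + 21.7
= −59.58 dBm → −59.6 dBm

−59.6 dBm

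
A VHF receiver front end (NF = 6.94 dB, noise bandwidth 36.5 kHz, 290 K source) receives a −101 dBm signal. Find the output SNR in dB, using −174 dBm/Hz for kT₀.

Noise floor: N = −174 + 10 log₁₀(B) + NF
10 log₁₀(3.65×10⁴) = 45.62 dB
N = −174 + 45.62 + 6.94 = −121.44 dBm
SNR = P_sig − N = −101 − (−121.44) = 20.44 dB → 20.4 dB

20.4 dB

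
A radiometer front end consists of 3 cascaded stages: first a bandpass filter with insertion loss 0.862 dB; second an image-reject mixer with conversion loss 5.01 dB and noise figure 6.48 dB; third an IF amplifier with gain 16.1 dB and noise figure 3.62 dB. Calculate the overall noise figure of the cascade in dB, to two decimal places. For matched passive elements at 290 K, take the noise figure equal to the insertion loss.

Convert to linear (a loss of L dB is a gain of −L dB): F_i = 10^(NF_i/10), G_i = 10^(G_i,dB/10)
  Stage 1: F_1 = 10^(0.862/10) = 1.220, G_1 = 10^(−0.862/10) = 0.8200
  Stage 2: F_2 = 10^(6.48/10) = 4.446, G_2 = 10^(−5.01/10) = 0.3155
  Stage 3: F_3 = 10^(3.62/10) = 2.301, G_3 = 10^(16.1/10) = 40.74
Friis cascade:
  F = 1.220 + (4.446 − 1)/0.8200 + (2.301 − 1)/0.2587 = 10.45
NF = 10 log₁₀(10.45) = 10.19 dB

10.19 dB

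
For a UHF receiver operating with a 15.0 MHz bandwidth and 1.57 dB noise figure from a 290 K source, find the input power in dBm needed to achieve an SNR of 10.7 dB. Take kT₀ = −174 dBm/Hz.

−90.0 dBm

Sensitivity = −174 + 10 log₁₀(B) + NF + SNR_min
= −174 + 71.76 + 1.57 + 10.7
= −89.97 dBm → −90.0 dBm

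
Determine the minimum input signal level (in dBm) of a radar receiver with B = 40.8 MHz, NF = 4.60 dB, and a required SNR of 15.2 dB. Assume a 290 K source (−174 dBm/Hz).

−78.1 dBm

Sensitivity = −174 + 10 log₁₀(B) + NF + SNR_min
= −174 + 76.11 + 4.60 + 15.2
= −78.09 dBm → −78.1 dBm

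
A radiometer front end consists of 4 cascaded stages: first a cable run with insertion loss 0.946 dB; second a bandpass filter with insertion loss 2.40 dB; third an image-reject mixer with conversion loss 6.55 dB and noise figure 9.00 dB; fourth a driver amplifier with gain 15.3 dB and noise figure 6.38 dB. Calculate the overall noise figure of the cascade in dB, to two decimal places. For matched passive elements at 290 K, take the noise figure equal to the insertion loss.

Convert to linear (a loss of L dB is a gain of −L dB): F_i = 10^(NF_i/10), G_i = 10^(G_i,dB/10)
  Stage 1: F_1 = 10^(0.946/10) = 1.243, G_1 = 10^(−0.946/10) = 0.8043
  Stage 2: F_2 = 10^(2.40/10) = 1.738, G_2 = 10^(−2.40/10) = 0.5754
  Stage 3: F_3 = 10^(9.00/10) = 7.943, G_3 = 10^(−6.55/10) = 0.2213
  Stage 4: F_4 = 10^(6.38/10) = 4.345, G_4 = 10^(15.3/10) = 33.88
Friis cascade:
  F = 1.243 + (1.738 − 1)/0.8043 + (7.943 − 1)/0.4628 + (4.345 − 1)/0.1024 = 49.82
NF = 10 log₁₀(49.82) = 16.97 dB

16.97 dB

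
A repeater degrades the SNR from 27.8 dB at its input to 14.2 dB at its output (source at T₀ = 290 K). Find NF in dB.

13.6 dB

NF (dB) = SNR_in(dB) − SNR_out(dB) when the source is at T₀
NF = 27.8 − 14.2 = 13.6 dB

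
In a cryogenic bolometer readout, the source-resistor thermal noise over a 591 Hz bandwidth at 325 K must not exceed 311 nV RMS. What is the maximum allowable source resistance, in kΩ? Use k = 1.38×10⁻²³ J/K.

Johnson–Nyquist: V_n = √(4kTRB) ⇒ R = V_n² / (4kTB)
4kTB = 4 × 1.38×10⁻²³ × 325 × 5.91×10² = 1.06×10⁻¹⁷
R = (3.11×10⁻⁷)² / 1.06×10⁻¹⁷ = 9.12×10³ Ω = 9.12 kΩ

9.12 kΩ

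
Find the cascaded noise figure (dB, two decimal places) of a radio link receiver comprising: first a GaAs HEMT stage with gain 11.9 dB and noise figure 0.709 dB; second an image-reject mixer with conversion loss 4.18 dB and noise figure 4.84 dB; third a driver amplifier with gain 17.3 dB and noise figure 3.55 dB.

1.83 dB

Convert to linear (a loss of L dB is a gain of −L dB): F_i = 10^(NF_i/10), G_i = 10^(G_i,dB/10)
  Stage 1: F_1 = 10^(0.709/10) = 1.177, G_1 = 10^(11.9/10) = 15.49
  Stage 2: F_2 = 10^(4.84/10) = 3.048, G_2 = 10^(−4.18/10) = 0.3819
  Stage 3: F_3 = 10^(3.55/10) = 2.265, G_3 = 10^(17.3/10) = 53.70
Friis cascade:
  F = 1.177 + (3.048 − 1)/15.49 + (2.265 − 1)/5.916 = 1.523
NF = 10 log₁₀(1.523) = 1.83 dB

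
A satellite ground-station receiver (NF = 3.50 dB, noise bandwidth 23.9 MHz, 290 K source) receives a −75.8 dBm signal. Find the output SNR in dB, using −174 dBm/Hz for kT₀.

Noise floor: N = −174 + 10 log₁₀(B) + NF
10 log₁₀(2.39×10⁷) = 73.78 dB
N = −174 + 73.78 + 3.50 = −96.72 dBm
SNR = P_sig − N = −75.8 − (−96.72) = 20.92 dB → 20.9 dB

20.9 dB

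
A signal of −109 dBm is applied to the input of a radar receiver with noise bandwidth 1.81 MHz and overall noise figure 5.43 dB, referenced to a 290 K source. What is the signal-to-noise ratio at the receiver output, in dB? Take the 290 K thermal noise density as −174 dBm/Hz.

Noise floor: N = −174 + 10 log₁₀(B) + NF
10 log₁₀(1.81×10⁶) = 62.58 dB
N = −174 + 62.58 + 5.43 = −105.99 dBm
SNR = P_sig − N = −109 − (−105.99) = −3.01 dB → −3.0 dB

−3.0 dB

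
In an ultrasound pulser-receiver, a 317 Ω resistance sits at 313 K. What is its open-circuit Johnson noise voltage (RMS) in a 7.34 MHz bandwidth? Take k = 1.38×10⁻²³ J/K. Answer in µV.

6.34 µV

V_n = √(4kTRB)
4kTRB = 4 × 1.38×10⁻²³ × 313 × 3.17×10² × 7.34×10⁶ = 4.02×10⁻¹¹ V²
V_n = √(4.02×10⁻¹¹) = 6.34×10⁻⁶ V = 6.34 µV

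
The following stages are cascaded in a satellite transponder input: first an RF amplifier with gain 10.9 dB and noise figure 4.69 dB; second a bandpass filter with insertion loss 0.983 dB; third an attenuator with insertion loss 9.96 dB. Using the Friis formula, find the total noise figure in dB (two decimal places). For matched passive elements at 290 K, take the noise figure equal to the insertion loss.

Convert to linear (a loss of L dB is a gain of −L dB): F_i = 10^(NF_i/10), G_i = 10^(G_i,dB/10)
  Stage 1: F_1 = 10^(4.69/10) = 2.944, G_1 = 10^(10.9/10) = 12.30
  Stage 2: F_2 = 10^(0.983/10) = 1.254, G_2 = 10^(−0.983/10) = 0.7974
  Stage 3: F_3 = 10^(9.96/10) = 9.908, G_3 = 10^(−9.96/10) = 0.1009
Friis cascade:
  F = 2.944 + (1.254 − 1)/12.30 + (9.908 − 1)/9.811 = 3.873
NF = 10 log₁₀(3.873) = 5.88 dB

5.88 dB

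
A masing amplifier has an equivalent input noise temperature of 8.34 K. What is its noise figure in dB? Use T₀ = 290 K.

0.123 dB

F = 1 + T_e/T₀ = 1 + 8.34/290 = 1.02876
NF = 10 log₁₀(1.02876) = 0.123 dB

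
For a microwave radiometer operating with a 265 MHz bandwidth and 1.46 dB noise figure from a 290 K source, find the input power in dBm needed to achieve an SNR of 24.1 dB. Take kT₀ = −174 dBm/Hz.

Sensitivity = −174 + 10 log₁₀(B) + NF + SNR_min
= −174 + 84.23 + 1.46 + 24.1
= −64.21 dBm → −64.2 dBm

−64.2 dBm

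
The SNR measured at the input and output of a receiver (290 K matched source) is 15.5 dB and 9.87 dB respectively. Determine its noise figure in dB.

5.63 dB

NF (dB) = SNR_in(dB) − SNR_out(dB) when the source is at T₀
NF = 15.5 − 9.87 = 5.63 dB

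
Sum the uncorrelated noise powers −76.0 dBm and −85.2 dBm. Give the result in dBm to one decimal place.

−75.5 dBm

Convert to linear, add, convert back:
P₁ = 2.51×10⁻¹¹ W, P₂ = 3.02×10⁻¹² W
P_tot = 2.81×10⁻¹¹ W → 10 log₁₀(P_tot / 10⁻³) = −75.5 dBm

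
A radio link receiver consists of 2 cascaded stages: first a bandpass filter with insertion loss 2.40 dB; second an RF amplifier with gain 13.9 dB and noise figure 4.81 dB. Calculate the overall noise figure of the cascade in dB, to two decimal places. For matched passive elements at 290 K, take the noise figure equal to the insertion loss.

7.21 dB

Convert to linear (a loss of L dB is a gain of −L dB): F_i = 10^(NF_i/10), G_i = 10^(G_i,dB/10)
  Stage 1: F_1 = 10^(2.40/10) = 1.738, G_1 = 10^(−2.40/10) = 0.5754
  Stage 2: F_2 = 10^(4.81/10) = 3.027, G_2 = 10^(13.9/10) = 24.55
Friis cascade:
  F = 1.738 + (3.027 − 1)/0.5754 = 5.260
NF = 10 log₁₀(5.260) = 7.21 dB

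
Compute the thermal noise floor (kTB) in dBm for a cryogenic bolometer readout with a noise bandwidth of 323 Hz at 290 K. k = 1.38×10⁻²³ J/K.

P_n = kTB = 1.38×10⁻²³ × 290 × 3.23×10² = 1.29×10⁻¹⁸ W
In dBm: 10 log₁₀(1.29×10⁻¹⁸ / 10⁻³) = −148.9 dBm

−148.9 dBm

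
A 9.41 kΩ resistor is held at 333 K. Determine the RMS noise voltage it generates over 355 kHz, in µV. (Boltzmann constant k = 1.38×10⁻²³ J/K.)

7.84 µV

V_n = √(4kTRB)
4kTRB = 4 × 1.38×10⁻²³ × 333 × 9.41×10³ × 3.55×10⁵ = 6.14×10⁻¹¹ V²
V_n = √(6.14×10⁻¹¹) = 7.84×10⁻⁶ V = 7.84 µV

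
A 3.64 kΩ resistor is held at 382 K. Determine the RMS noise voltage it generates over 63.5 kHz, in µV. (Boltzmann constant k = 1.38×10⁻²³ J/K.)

V_n = √(4kTRB)
4kTRB = 4 × 1.38×10⁻²³ × 382 × 3.64×10³ × 6.35×10⁴ = 4.87×10⁻¹² V²
V_n = √(4.87×10⁻¹²) = 2.21×10⁻⁶ V = 2.21 µV

2.21 µV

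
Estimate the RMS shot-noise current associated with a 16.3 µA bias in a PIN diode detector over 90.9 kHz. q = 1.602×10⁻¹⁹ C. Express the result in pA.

689 pA

I_n = √(2qI·B)
2qI·B = 2 × 1.602×10⁻¹⁹ × 1.63×10⁻⁵ × 9.09×10⁴ = 4.75×10⁻¹⁹ A²
I_n = √(4.75×10⁻¹⁹) = 6.89×10⁻¹⁰ A = 689 pA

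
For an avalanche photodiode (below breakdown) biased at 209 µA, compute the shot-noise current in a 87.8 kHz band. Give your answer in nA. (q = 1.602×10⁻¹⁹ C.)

I_n = √(2qI·B)
2qI·B = 2 × 1.602×10⁻¹⁹ × 2.09×10⁻⁴ × 8.78×10⁴ = 5.88×10⁻¹⁸ A²
I_n = √(5.88×10⁻¹⁸) = 2.42×10⁻⁹ A = 2.42 nA

2.42 nA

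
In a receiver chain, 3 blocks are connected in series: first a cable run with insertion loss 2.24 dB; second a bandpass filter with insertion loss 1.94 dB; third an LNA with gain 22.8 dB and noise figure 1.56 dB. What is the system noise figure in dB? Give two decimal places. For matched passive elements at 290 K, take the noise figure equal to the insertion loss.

Convert to linear (a loss of L dB is a gain of −L dB): F_i = 10^(NF_i/10), G_i = 10^(G_i,dB/10)
  Stage 1: F_1 = 10^(2.24/10) = 1.675, G_1 = 10^(−2.24/10) = 0.5970
  Stage 2: F_2 = 10^(1.94/10) = 1.563, G_2 = 10^(−1.94/10) = 0.6397
  Stage 3: F_3 = 10^(1.56/10) = 1.432, G_3 = 10^(22.8/10) = 190.5
Friis cascade:
  F = 1.675 + (1.563 − 1)/0.5970 + (1.432 − 1)/0.3819 = 3.750
NF = 10 log₁₀(3.750) = 5.74 dB

5.74 dB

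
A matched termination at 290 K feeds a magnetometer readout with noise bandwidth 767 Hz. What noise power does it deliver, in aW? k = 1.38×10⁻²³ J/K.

3.07 aW

P_n = kTB = 1.38×10⁻²³ × 290 × 7.67×10² = 3.07×10⁻¹⁸ W = 3.07 aW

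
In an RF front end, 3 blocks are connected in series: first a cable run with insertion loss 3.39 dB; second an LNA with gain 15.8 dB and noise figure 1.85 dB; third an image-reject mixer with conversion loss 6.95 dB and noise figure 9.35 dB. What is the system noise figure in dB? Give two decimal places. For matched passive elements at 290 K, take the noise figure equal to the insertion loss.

Convert to linear (a loss of L dB is a gain of −L dB): F_i = 10^(NF_i/10), G_i = 10^(G_i,dB/10)
  Stage 1: F_1 = 10^(3.39/10) = 2.183, G_1 = 10^(−3.39/10) = 0.4581
  Stage 2: F_2 = 10^(1.85/10) = 1.531, G_2 = 10^(15.8/10) = 38.02
  Stage 3: F_3 = 10^(9.35/10) = 8.610, G_3 = 10^(−6.95/10) = 0.2018
Friis cascade:
  F = 2.183 + (1.531 − 1)/0.4581 + (8.610 − 1)/17.42 = 3.779
NF = 10 log₁₀(3.779) = 5.77 dB

5.77 dB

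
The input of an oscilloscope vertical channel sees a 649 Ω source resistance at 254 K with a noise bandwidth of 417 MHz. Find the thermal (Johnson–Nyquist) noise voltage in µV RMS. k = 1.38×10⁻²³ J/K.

61.6 µV

V_n = √(4kTRB)
4kTRB = 4 × 1.38×10⁻²³ × 254 × 6.49×10² × 4.17×10⁸ = 3.79×10⁻⁹ V²
V_n = √(3.79×10⁻⁹) = 6.16×10⁻⁵ V = 61.6 µV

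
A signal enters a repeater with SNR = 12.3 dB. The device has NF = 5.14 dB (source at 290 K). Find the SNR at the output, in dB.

By definition F = SNR_in/SNR_out, so in dB: SNR_out = SNR_in − NF
SNR_out = 12.3 − 5.14 = 7.16 dB

7.16 dB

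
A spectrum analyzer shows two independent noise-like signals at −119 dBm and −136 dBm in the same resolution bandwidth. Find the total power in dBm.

Convert to linear, add, convert back:
P₁ = 1.26×10⁻¹⁵ W, P₂ = 2.51×10⁻¹⁷ W
P_tot = 1.28×10⁻¹⁵ W → 10 log₁₀(P_tot / 10⁻³) = −118.9 dBm

−118.9 dBm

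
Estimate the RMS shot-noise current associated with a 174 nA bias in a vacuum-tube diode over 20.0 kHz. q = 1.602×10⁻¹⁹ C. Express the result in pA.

I_n = √(2qI·B)
2qI·B = 2 × 1.602×10⁻¹⁹ × 1.74×10⁻⁷ × 2.00×10⁴ = 1.11×10⁻²¹ A²
I_n = √(1.11×10⁻²¹) = 3.34×10⁻¹¹ A = 33.4 pA

33.4 pA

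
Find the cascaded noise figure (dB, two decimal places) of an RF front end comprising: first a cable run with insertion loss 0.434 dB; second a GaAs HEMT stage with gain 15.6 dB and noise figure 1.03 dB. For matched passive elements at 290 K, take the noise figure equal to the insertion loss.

Convert to linear (a loss of L dB is a gain of −L dB): F_i = 10^(NF_i/10), G_i = 10^(G_i,dB/10)
  Stage 1: F_1 = 10^(0.434/10) = 1.105, G_1 = 10^(−0.434/10) = 0.9049
  Stage 2: F_2 = 10^(1.03/10) = 1.268, G_2 = 10^(15.6/10) = 36.31
Friis cascade:
  F = 1.105 + (1.268 − 1)/0.9049 = 1.401
NF = 10 log₁₀(1.401) = 1.46 dB

1.46 dB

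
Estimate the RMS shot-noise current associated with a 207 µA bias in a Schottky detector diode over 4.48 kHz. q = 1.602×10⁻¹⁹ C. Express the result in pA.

I_n = √(2qI·B)
2qI·B = 2 × 1.602×10⁻¹⁹ × 2.07×10⁻⁴ × 4.48×10³ = 2.97×10⁻¹⁹ A²
I_n = √(2.97×10⁻¹⁹) = 5.45×10⁻¹⁰ A = 545 pA

545 pA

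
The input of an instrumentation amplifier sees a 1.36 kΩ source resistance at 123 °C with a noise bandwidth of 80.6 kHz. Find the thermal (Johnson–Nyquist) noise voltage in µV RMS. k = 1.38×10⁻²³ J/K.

T = 123 °C + 273.15 = 396.15 K
V_n = √(4kTRB)
4kTRB = 4 × 1.38×10⁻²³ × 396.15 × 1.36×10³ × 8.06×10⁴ = 2.40×10⁻¹² V²
V_n = √(2.40×10⁻¹²) = 1.55×10⁻⁶ V = 1.55 µV

1.55 µV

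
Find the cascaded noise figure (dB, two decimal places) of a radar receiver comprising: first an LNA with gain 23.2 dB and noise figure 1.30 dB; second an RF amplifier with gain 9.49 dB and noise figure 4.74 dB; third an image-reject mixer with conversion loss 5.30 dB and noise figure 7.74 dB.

Convert to linear (a loss of L dB is a gain of −L dB): F_i = 10^(NF_i/10), G_i = 10^(G_i,dB/10)
  Stage 1: F_1 = 10^(1.30/10) = 1.349, G_1 = 10^(23.2/10) = 208.9
  Stage 2: F_2 = 10^(4.74/10) = 2.979, G_2 = 10^(9.49/10) = 8.892
  Stage 3: F_3 = 10^(7.74/10) = 5.943, G_3 = 10^(−5.30/10) = 0.2951
Friis cascade:
  F = 1.349 + (2.979 − 1)/208.9 + (5.943 − 1)/1858 = 1.361
NF = 10 log₁₀(1.361) = 1.34 dB

1.34 dB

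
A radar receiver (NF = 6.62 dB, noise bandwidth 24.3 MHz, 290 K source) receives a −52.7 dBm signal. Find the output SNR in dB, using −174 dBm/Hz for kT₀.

Noise floor: N = −174 + 10 log₁₀(B) + NF
10 log₁₀(2.43×10⁷) = 73.86 dB
N = −174 + 73.86 + 6.62 = −93.52 dBm
SNR = P_sig − N = −52.7 − (−93.52) = 40.82 dB → 40.8 dB

40.8 dB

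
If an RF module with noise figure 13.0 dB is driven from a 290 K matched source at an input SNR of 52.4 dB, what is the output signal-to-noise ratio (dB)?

By definition F = SNR_in/SNR_out, so in dB: SNR_out = SNR_in − NF
SNR_out = 52.4 − 13.0 = 39.4 dB

39.4 dB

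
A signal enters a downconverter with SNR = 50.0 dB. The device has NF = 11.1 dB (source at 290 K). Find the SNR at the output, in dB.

By definition F = SNR_in/SNR_out, so in dB: SNR_out = SNR_in − NF
SNR_out = 50.0 − 11.1 = 38.9 dB

38.9 dB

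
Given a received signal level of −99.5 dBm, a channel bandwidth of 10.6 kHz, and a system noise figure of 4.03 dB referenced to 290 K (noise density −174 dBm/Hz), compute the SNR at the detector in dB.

Noise floor: N = −174 + 10 log₁₀(B) + NF
10 log₁₀(1.06×10⁴) = 40.25 dB
N = −174 + 40.25 + 4.03 = −129.72 dBm
SNR = P_sig − N = −99.5 − (−129.72) = 30.22 dB → 30.2 dB

30.2 dB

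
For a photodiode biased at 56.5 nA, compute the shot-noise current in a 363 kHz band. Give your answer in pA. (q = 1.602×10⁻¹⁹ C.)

I_n = √(2qI·B)
2qI·B = 2 × 1.602×10⁻¹⁹ × 5.65×10⁻⁸ × 3.63×10⁵ = 6.57×10⁻²¹ A²
I_n = √(6.57×10⁻²¹) = 8.11×10⁻¹¹ A = 81.1 pA

81.1 pA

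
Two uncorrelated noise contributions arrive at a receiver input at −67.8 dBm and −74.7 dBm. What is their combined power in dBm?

Convert to linear, add, convert back:
P₁ = 1.66×10⁻¹⁰ W, P₂ = 3.39×10⁻¹¹ W
P_tot = 2.00×10⁻¹⁰ W → 10 log₁₀(P_tot / 10⁻³) = −67.0 dBm

−67.0 dBm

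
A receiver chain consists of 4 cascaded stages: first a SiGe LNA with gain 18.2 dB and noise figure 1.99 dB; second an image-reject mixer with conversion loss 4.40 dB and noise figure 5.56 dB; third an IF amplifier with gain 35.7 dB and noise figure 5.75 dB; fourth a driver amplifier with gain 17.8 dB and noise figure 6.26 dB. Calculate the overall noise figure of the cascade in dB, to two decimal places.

2.39 dB

Convert to linear (a loss of L dB is a gain of −L dB): F_i = 10^(NF_i/10), G_i = 10^(G_i,dB/10)
  Stage 1: F_1 = 10^(1.99/10) = 1.581, G_1 = 10^(18.2/10) = 66.07
  Stage 2: F_2 = 10^(5.56/10) = 3.597, G_2 = 10^(−4.40/10) = 0.3631
  Stage 3: F_3 = 10^(5.75/10) = 3.758, G_3 = 10^(35.7/10) = 3715
  Stage 4: F_4 = 10^(6.26/10) = 4.227, G_4 = 10^(17.8/10) = 60.26
Friis cascade:
  F = 1.581 + (3.597 − 1)/66.07 + (3.758 − 1)/23.99 + (4.227 − 1)/8.913×10⁴ = 1.736
NF = 10 log₁₀(1.736) = 2.39 dB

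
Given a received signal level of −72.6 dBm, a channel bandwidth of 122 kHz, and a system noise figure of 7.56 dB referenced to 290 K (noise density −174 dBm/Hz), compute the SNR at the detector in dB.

43.0 dB

Noise floor: N = −174 + 10 log₁₀(B) + NF
10 log₁₀(1.22×10⁵) = 50.86 dB
N = −174 + 50.86 + 7.56 = −115.58 dBm
SNR = P_sig − N = −72.6 − (−115.58) = 42.98 dB → 43.0 dB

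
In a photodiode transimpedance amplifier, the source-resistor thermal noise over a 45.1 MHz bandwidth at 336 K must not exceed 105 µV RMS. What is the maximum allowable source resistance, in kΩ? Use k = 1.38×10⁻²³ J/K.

Johnson–Nyquist: V_n = √(4kTRB) ⇒ R = V_n² / (4kTB)
4kTB = 4 × 1.38×10⁻²³ × 336 × 4.51×10⁷ = 8.36×10⁻¹³
R = (1.05×10⁻⁴)² / 8.36×10⁻¹³ = 1.32×10⁴ Ω = 13.2 kΩ

13.2 kΩ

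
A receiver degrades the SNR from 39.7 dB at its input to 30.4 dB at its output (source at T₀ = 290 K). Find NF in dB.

9.3 dB

NF (dB) = SNR_in(dB) − SNR_out(dB) when the source is at T₀
NF = 39.7 − 30.4 = 9.3 dB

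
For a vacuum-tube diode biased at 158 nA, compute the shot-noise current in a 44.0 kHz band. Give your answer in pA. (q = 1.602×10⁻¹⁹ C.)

I_n = √(2qI·B)
2qI·B = 2 × 1.602×10⁻¹⁹ × 1.58×10⁻⁷ × 4.40×10⁴ = 2.23×10⁻²¹ A²
I_n = √(2.23×10⁻²¹) = 4.72×10⁻¹¹ A = 47.2 pA

47.2 pA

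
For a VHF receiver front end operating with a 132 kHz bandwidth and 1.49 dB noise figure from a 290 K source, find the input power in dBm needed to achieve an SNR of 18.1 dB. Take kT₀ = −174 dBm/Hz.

−103.2 dBm

Sensitivity = −174 + 10 log₁₀(B) + NF + SNR_min
= −174 + 51.21 + 1.49 + 18.1
= −103.20 dBm → −103.2 dBm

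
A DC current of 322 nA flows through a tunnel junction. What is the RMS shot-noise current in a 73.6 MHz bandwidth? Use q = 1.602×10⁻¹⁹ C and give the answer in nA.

I_n = √(2qI·B)
2qI·B = 2 × 1.602×10⁻¹⁹ × 3.22×10⁻⁷ × 7.36×10⁷ = 7.59×10⁻¹⁸ A²
I_n = √(7.59×10⁻¹⁸) = 2.76×10⁻⁹ A = 2.76 nA

2.76 nA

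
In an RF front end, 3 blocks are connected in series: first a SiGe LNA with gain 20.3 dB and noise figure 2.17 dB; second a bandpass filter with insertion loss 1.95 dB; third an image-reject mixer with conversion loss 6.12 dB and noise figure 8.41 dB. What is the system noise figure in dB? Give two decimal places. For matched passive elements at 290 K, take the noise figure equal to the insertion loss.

Convert to linear (a loss of L dB is a gain of −L dB): F_i = 10^(NF_i/10), G_i = 10^(G_i,dB/10)
  Stage 1: F_1 = 10^(2.17/10) = 1.648, G_1 = 10^(20.3/10) = 107.2
  Stage 2: F_2 = 10^(1.95/10) = 1.567, G_2 = 10^(−1.95/10) = 0.6383
  Stage 3: F_3 = 10^(8.41/10) = 6.934, G_3 = 10^(−6.12/10) = 0.2443
Friis cascade:
  F = 1.648 + (1.567 − 1)/107.2 + (6.934 − 1)/68.39 = 1.740
NF = 10 log₁₀(1.740) = 2.41 dB

2.41 dB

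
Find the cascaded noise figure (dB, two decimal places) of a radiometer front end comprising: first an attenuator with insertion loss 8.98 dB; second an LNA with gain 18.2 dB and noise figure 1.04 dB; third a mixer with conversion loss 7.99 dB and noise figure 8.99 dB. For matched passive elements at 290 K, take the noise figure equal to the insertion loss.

Convert to linear (a loss of L dB is a gain of −L dB): F_i = 10^(NF_i/10), G_i = 10^(G_i,dB/10)
  Stage 1: F_1 = 10^(8.98/10) = 7.907, G_1 = 10^(−8.98/10) = 0.1265
  Stage 2: F_2 = 10^(1.04/10) = 1.271, G_2 = 10^(18.2/10) = 66.07
  Stage 3: F_3 = 10^(8.99/10) = 7.925, G_3 = 10^(−7.99/10) = 0.1589
Friis cascade:
  F = 7.907 + (1.271 − 1)/0.1265 + (7.925 − 1)/8.356 = 10.87
NF = 10 log₁₀(10.87) = 10.36 dB

10.36 dB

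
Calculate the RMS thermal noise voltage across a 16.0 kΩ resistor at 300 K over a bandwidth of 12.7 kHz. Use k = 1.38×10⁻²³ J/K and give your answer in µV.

1.83 µV

V_n = √(4kTRB)
4kTRB = 4 × 1.38×10⁻²³ × 300 × 1.60×10⁴ × 1.27×10⁴ = 3.36×10⁻¹² V²
V_n = √(3.36×10⁻¹²) = 1.83×10⁻⁶ V = 1.83 µV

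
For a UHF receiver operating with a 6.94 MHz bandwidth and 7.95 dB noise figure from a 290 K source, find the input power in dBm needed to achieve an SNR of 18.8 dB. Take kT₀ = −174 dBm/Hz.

Sensitivity = −174 + 10 log₁₀(B) + NF + SNR_min
= −174 + 68.41 + 7.95 + 18.8
= −78.84 dBm → −78.8 dBm

−78.8 dBm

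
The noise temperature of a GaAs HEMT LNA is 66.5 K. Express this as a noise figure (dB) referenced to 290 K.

F = 1 + T_e/T₀ = 1 + 66.5/290 = 1.22931
NF = 10 log₁₀(1.22931) = 0.897 dB

0.897 dB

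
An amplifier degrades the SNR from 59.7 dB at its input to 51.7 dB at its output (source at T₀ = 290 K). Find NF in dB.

8.0 dB

NF (dB) = SNR_in(dB) − SNR_out(dB) when the source is at T₀
NF = 59.7 − 51.7 = 8.0 dB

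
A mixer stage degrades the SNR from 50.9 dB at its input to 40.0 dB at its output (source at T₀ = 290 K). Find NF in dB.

NF (dB) = SNR_in(dB) − SNR_out(dB) when the source is at T₀
NF = 50.9 − 40.0 = 10.9 dB

10.9 dB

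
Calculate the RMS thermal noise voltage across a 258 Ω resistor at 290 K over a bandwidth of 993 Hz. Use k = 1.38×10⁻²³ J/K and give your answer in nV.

V_n = √(4kTRB)
4kTRB = 4 × 1.38×10⁻²³ × 290 × 2.58×10² × 9.93×10² = 4.10×10⁻¹⁵ V²
V_n = √(4.10×10⁻¹⁵) = 6.40×10⁻⁸ V = 64.0 nV

64.0 nV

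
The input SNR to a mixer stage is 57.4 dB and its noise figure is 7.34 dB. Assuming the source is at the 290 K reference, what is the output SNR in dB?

50.06 dB

By definition F = SNR_in/SNR_out, so in dB: SNR_out = SNR_in − NF
SNR_out = 57.4 − 7.34 = 50.06 dB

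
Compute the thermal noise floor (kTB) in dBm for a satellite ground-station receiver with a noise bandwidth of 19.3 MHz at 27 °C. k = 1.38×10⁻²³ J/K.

T = 27 °C + 273.15 = 300.15 K
P_n = kTB = 1.38×10⁻²³ × 300.15 × 1.93×10⁷ = 7.99×10⁻¹⁴ W
In dBm: 10 log₁₀(7.99×10⁻¹⁴ / 10⁻³) = −101.0 dBm

−101.0 dBm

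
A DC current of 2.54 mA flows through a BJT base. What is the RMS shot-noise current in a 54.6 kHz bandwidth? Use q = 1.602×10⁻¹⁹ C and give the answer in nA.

6.67 nA

I_n = √(2qI·B)
2qI·B = 2 × 1.602×10⁻¹⁹ × 2.54×10⁻³ × 5.46×10⁴ = 4.44×10⁻¹⁷ A²
I_n = √(4.44×10⁻¹⁷) = 6.67×10⁻⁹ A = 6.67 nA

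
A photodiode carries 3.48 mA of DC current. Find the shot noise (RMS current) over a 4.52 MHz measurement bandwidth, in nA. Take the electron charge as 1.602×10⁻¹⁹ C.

71.0 nA

I_n = √(2qI·B)
2qI·B = 2 × 1.602×10⁻¹⁹ × 3.48×10⁻³ × 4.52×10⁶ = 5.04×10⁻¹⁵ A²
I_n = √(5.04×10⁻¹⁵) = 7.10×10⁻⁸ A = 71.0 nA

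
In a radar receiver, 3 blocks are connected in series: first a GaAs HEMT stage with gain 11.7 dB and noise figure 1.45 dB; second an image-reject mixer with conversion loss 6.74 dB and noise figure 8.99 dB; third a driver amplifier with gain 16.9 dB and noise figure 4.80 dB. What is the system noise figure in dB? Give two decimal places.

Convert to linear (a loss of L dB is a gain of −L dB): F_i = 10^(NF_i/10), G_i = 10^(G_i,dB/10)
  Stage 1: F_1 = 10^(1.45/10) = 1.396, G_1 = 10^(11.7/10) = 14.79
  Stage 2: F_2 = 10^(8.99/10) = 7.925, G_2 = 10^(−6.74/10) = 0.2118
  Stage 3: F_3 = 10^(4.80/10) = 3.020, G_3 = 10^(16.9/10) = 48.98
Friis cascade:
  F = 1.396 + (7.925 − 1)/14.79 + (3.020 − 1)/3.133 = 2.509
NF = 10 log₁₀(2.509) = 4.00 dB

4.00 dB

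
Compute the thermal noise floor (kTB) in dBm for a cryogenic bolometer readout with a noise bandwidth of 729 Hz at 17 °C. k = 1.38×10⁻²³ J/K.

−145.3 dBm

T = 17 °C + 273.15 = 290.15 K
P_n = kTB = 1.38×10⁻²³ × 290.15 × 7.29×10² = 2.92×10⁻¹⁸ W
In dBm: 10 log₁₀(2.92×10⁻¹⁸ / 10⁻³) = −145.3 dBm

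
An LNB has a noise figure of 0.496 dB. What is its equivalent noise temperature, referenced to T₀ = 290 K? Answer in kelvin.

35.1 K

F = 10^(0.496/10) = 1.12099
T_e = (F − 1)·T₀ = (1.12099 − 1) × 290 = 35.1 K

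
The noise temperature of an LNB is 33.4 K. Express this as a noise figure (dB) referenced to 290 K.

F = 1 + T_e/T₀ = 1 + 33.4/290 = 1.11517
NF = 10 log₁₀(1.11517) = 0.473 dB

0.473 dB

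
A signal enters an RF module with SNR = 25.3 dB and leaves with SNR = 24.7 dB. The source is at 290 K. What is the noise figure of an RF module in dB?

0.6 dB

NF (dB) = SNR_in(dB) − SNR_out(dB) when the source is at T₀
NF = 25.3 − 24.7 = 0.6 dB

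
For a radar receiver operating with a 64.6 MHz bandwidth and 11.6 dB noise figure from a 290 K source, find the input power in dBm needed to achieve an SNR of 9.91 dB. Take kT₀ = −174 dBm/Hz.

Sensitivity = −174 + 10 log₁₀(B) + NF + SNR_min
= −174 + 78.1 + 11.6 + 9.91
= −74.39 dBm → −74.4 dBm

−74.4 dBm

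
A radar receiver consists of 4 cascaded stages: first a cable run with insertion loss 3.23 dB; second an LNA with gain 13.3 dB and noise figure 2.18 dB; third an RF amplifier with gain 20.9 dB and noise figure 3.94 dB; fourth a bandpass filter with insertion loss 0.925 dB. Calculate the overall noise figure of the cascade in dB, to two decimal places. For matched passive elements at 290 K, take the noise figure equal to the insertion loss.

5.59 dB

Convert to linear (a loss of L dB is a gain of −L dB): F_i = 10^(NF_i/10), G_i = 10^(G_i,dB/10)
  Stage 1: F_1 = 10^(3.23/10) = 2.104, G_1 = 10^(−3.23/10) = 0.4753
  Stage 2: F_2 = 10^(2.18/10) = 1.652, G_2 = 10^(13.3/10) = 21.38
  Stage 3: F_3 = 10^(3.94/10) = 2.477, G_3 = 10^(20.9/10) = 123.0
  Stage 4: F_4 = 10^(0.925/10) = 1.237, G_4 = 10^(−0.925/10) = 0.8082
Friis cascade:
  F = 2.104 + (1.652 − 1)/0.4753 + (2.477 − 1)/10.16 + (1.237 − 1)/1250 = 3.621
NF = 10 log₁₀(3.621) = 5.59 dB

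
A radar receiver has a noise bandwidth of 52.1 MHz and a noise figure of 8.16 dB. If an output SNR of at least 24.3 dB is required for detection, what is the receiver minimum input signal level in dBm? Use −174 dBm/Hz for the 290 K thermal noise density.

Sensitivity = −174 + 10 log₁₀(B) + NF + SNR_min
= −174 + 77.17 + 8.16 + 24.3
= −64.37 dBm → −64.4 dBm

−64.4 dBm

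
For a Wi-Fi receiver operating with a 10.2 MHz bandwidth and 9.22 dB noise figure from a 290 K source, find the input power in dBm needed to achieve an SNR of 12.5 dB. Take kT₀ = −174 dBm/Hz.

Sensitivity = −174 + 10 log₁₀(B) + NF + SNR_min
= −174 + 70.09 + 9.22 + 12.5
= −82.19 dBm → −82.2 dBm

−82.2 dBm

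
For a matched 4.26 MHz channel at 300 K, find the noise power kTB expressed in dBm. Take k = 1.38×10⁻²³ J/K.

−107.5 dBm

P_n = kTB = 1.38×10⁻²³ × 300 × 4.26×10⁶ = 1.76×10⁻¹⁴ W
In dBm: 10 log₁₀(1.76×10⁻¹⁴ / 10⁻³) = −107.5 dBm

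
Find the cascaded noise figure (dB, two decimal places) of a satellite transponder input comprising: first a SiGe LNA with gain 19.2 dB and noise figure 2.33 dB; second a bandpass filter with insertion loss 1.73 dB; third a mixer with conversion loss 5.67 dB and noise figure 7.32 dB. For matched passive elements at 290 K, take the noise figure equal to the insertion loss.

2.54 dB

Convert to linear (a loss of L dB is a gain of −L dB): F_i = 10^(NF_i/10), G_i = 10^(G_i,dB/10)
  Stage 1: F_1 = 10^(2.33/10) = 1.710, G_1 = 10^(19.2/10) = 83.18
  Stage 2: F_2 = 10^(1.73/10) = 1.489, G_2 = 10^(−1.73/10) = 0.6714
  Stage 3: F_3 = 10^(7.32/10) = 5.395, G_3 = 10^(−5.67/10) = 0.2710
Friis cascade:
  F = 1.710 + (1.489 − 1)/83.18 + (5.395 − 1)/55.85 = 1.795
NF = 10 log₁₀(1.795) = 2.54 dB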